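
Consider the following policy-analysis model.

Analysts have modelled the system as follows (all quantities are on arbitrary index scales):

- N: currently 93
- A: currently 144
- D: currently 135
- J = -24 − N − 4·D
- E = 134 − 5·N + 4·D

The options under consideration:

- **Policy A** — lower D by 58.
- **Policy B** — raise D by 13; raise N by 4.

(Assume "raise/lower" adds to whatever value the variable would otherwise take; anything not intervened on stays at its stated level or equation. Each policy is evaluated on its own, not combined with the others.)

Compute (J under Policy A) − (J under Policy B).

288

Policy A (D − 58):
  N = 93
  D = 135 − 58 = 77
  J = -24 − 93 − 4·77 = -425
Policy B (D + 13, N + 4):
  N = 93 + 4 = 97
  D = 135 + 13 = 148
  J = -24 − 97 − 4·148 = -713
J: -425 − (-713) = 288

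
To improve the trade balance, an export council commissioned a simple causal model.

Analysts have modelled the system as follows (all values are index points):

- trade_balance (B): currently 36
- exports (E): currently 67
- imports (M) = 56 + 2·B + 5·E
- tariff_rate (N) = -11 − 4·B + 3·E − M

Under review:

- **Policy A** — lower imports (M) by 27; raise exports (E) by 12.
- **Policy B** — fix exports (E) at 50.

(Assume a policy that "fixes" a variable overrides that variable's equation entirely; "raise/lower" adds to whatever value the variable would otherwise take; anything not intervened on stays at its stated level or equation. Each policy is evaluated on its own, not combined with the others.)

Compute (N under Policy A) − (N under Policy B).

Policy A (M − 27, E + 12):
  B = 36
  E = 67 + 12 = 79
  M = 56 + 2·36 + 5·79 (−27 from intervention) = 496
  N = -11 − 4·36 + 3·79 − 496 = -414
Policy B (E := 50):
  B = 36
  E = 50
  M = 56 + 2·36 + 5·50 = 378
  N = -11 − 4·36 + 3·50 − 378 = -383
N: -414 − (-383) = -31

-31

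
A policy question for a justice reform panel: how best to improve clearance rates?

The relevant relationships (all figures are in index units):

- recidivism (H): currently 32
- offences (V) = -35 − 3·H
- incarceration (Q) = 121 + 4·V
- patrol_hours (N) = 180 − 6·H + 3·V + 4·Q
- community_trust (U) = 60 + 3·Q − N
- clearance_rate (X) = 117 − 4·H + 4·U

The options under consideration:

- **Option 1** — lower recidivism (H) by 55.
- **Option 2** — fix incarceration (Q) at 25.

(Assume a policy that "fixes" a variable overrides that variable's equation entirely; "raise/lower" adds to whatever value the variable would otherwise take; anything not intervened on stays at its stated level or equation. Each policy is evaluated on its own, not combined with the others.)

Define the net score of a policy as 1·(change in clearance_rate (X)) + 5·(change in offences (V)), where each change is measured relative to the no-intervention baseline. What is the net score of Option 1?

-4895

Baseline:
  H = 32
  V = -35 − 3·32 = -131
  Q = 121 + 4·(-131) = -403
  N = 180 − 6·32 + 3·(-131) + 4·(-403) = -2017
  U = 60 + 3·(-403) − (-2017) = 868
  X = 117 − 4·32 + 4·868 = 3461
Option 1 (H − 55):
  H = 32 − 55 = -23
  V = -35 − 3·(-23) = 34
  Q = 121 + 4·34 = 257
  N = 180 − 6·(-23) + 3·34 + 4·257 = 1448
  U = 60 + 3·257 − 1448 = -617
  X = 117 − 4·(-23) + 4·(-617) = -2259
ΔX = -2259 − 3461 = -5720; ΔV = 34 − (-131) = 165
Score = 1·(-5720) + 5·165 = -4895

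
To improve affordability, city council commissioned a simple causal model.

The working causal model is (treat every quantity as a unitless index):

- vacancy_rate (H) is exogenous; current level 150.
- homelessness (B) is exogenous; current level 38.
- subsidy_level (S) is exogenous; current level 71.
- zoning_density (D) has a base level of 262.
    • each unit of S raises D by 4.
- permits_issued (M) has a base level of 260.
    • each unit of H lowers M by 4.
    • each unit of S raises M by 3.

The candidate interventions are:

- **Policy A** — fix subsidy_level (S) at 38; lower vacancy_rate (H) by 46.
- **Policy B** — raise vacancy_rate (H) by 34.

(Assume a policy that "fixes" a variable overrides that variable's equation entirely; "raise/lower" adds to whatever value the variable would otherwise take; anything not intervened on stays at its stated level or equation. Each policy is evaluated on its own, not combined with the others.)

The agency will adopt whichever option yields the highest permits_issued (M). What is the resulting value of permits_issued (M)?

Policy A (S := 38, H − 46):
  H = 150 − 46 = 104
  S = 38
  M = 260 − 4·104 + 3·38 = -42
Policy B (H + 34):
  H = 150 + 34 = 184
  S = 71
  M = 260 − 4·184 + 3·71 = -263
Comparing — Policy A: M=-42, Policy B: M=-263. Highest is -42 (Policy A).

-42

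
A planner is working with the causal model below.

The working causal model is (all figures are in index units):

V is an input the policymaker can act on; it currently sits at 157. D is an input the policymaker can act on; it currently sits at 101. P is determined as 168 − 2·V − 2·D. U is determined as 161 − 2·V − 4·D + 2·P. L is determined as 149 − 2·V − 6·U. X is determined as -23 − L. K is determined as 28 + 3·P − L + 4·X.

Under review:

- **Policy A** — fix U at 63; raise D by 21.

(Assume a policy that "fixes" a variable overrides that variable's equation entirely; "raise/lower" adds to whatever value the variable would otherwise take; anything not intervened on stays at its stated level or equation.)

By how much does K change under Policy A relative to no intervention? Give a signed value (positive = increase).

39354

Baseline:
  V = 157
  D = 101
  P = 168 − 2·157 − 2·101 = -348
  U = 161 − 2·157 − 4·101 + 2·(-348) = -1253
  L = 149 − 2·157 − 6·(-1253) = 7353
  X = -23 − 7353 = -7376
  K = 28 + 3·(-348) − 7353 + 4·(-7376) = -37873
Policy A (U := 63, D + 21):
  V = 157
  D = 101 + 21 = 122
  P = 168 − 2·157 − 2·122 = -390
  U = 63
  L = 149 − 2·157 − 6·63 = -543
  X = -23 − (-543) = 520
  K = 28 + 3·(-390) − (-543) + 4·520 = 1481
Change in K: 1481 − (-37873) = 39354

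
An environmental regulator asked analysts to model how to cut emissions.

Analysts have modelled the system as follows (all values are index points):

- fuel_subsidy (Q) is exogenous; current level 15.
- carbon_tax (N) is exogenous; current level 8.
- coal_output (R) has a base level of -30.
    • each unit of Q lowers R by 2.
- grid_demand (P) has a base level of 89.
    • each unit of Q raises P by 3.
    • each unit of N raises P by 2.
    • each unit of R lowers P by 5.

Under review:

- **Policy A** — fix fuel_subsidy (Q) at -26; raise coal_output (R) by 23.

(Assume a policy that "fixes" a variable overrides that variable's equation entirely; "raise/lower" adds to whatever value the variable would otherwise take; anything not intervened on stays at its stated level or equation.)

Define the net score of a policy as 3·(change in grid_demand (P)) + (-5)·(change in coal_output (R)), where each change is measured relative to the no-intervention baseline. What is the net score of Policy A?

Baseline:
  Q = 15
  N = 8
  R = -30 − 2·15 = -60
  P = 89 + 3·15 + 2·8 − 5·(-60) = 450
Policy A (Q := -26, R + 23):
  Q = -26
  N = 8
  R = -30 − 2·(-26) (+23 from intervention) = 45
  P = 89 + 3·(-26) + 2·8 − 5·45 = -198
ΔP = -198 − 450 = -648; ΔR = 45 − (-60) = 105
Score = 3·(-648) + (-5)·105 = -2469

-2469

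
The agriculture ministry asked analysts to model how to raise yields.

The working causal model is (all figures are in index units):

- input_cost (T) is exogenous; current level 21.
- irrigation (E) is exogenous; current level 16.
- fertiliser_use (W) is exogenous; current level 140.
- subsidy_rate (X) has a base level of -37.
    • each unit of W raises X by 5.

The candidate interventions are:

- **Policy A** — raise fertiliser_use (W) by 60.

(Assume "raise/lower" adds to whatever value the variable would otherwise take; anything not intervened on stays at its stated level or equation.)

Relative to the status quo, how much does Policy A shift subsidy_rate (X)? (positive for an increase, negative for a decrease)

300

Baseline:
  W = 140
  X = -37 + 5·140 = 663
Policy A (W + 60):
  W = 140 + 60 = 200
  X = -37 + 5·200 = 963
Change in X: 963 − 663 = 300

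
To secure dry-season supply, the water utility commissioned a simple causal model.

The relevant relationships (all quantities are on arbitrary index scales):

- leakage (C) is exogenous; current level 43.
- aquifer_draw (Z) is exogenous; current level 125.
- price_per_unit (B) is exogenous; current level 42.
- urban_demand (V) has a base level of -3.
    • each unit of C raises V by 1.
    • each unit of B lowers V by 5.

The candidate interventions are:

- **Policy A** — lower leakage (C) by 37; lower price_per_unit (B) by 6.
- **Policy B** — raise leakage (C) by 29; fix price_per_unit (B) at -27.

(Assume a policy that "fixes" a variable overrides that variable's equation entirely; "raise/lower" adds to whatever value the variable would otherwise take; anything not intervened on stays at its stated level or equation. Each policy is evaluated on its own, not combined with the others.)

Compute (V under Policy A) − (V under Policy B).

-381

Policy A (C − 37, B − 6):
  C = 43 − 37 = 6
  B = 42 − 6 = 36
  V = -3 + 6 − 5·36 = -177
Policy B (C + 29, B := -27):
  C = 43 + 29 = 72
  B = -27
  V = -3 + 72 − 5·(-27) = 204
V: -177 − 204 = -381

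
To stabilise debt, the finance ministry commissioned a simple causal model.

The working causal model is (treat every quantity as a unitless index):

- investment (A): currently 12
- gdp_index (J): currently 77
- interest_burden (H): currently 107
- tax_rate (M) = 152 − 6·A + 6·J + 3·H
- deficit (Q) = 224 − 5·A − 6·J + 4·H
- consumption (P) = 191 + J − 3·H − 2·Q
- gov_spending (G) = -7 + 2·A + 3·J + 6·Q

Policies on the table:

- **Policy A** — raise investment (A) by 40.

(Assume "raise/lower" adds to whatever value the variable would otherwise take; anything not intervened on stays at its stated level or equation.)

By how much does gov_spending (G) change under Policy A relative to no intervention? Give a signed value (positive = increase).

Baseline:
  A = 12
  J = 77
  H = 107
  Q = 224 − 5·12 − 6·77 + 4·107 = 130
  G = -7 + 2·12 + 3·77 + 6·130 = 1028
Policy A (A + 40):
  A = 12 + 40 = 52
  J = 77
  H = 107
  Q = 224 − 5·52 − 6·77 + 4·107 = -70
  G = -7 + 2·52 + 3·77 + 6·(-70) = -92
Change in G: -92 − 1028 = -1120

-1120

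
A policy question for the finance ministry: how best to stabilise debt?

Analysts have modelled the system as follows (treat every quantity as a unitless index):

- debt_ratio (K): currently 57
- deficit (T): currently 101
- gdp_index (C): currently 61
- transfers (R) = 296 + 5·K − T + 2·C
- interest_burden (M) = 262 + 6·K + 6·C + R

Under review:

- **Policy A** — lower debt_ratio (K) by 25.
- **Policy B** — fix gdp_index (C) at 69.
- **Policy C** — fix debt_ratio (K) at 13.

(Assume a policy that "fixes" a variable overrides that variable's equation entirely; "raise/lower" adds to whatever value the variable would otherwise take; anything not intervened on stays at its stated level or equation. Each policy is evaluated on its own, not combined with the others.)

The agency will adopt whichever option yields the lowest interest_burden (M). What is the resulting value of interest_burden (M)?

Policy A (K − 25):
  K = 57 − 25 = 32
  T = 101
  C = 61
  R = 296 + 5·32 − 101 + 2·61 = 477
  M = 262 + 6·32 + 6·61 + 477 = 1297
Policy B (C := 69):
  K = 57
  T = 101
  C = 69
  R = 296 + 5·57 − 101 + 2·69 = 618
  M = 262 + 6·57 + 6·69 + 618 = 1636
Policy C (K := 13):
  K = 13
  T = 101
  C = 61
  R = 296 + 5·13 − 101 + 2·61 = 382
  M = 262 + 6·13 + 6·61 + 382 = 1088
Comparing — Policy A: M=1297, Policy B: M=1636, Policy C: M=1088. Lowest is 1088 (Policy C).

1088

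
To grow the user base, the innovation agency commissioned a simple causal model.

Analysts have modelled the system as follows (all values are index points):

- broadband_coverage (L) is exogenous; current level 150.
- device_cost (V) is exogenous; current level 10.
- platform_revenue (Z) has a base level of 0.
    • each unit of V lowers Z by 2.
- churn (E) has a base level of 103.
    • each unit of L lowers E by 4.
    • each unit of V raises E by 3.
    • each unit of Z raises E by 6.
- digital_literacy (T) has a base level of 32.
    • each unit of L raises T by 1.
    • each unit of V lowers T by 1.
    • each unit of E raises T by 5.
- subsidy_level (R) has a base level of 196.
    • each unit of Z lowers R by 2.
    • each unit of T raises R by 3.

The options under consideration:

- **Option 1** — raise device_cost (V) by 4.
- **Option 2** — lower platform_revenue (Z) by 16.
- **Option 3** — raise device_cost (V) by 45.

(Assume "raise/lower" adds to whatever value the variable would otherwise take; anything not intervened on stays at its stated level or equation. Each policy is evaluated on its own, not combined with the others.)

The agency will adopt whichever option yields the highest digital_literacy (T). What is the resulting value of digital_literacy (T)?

-2947

Option 1 (V + 4):
  L = 150
  V = 10 + 4 = 14
  Z = 0 − 2·14 = -28
  E = 103 − 4·150 + 3·14 + 6·(-28) = -623
  T = 32 + 150 − 14 + 5·(-623) = -2947
Option 2 (Z − 16):
  L = 150
  V = 10
  Z = 0 − 2·10 (−16 from intervention) = -36
  E = 103 − 4·150 + 3·10 + 6·(-36) = -683
  T = 32 + 150 − 10 + 5·(-683) = -3243
Option 3 (V + 45):
  L = 150
  V = 10 + 45 = 55
  Z = 0 − 2·55 = -110
  E = 103 − 4·150 + 3·55 + 6·(-110) = -992
  T = 32 + 150 − 55 + 5·(-992) = -4833
Comparing — Option 1: T=-2947, Option 2: T=-3243, Option 3: T=-4833. Highest is -2947 (Option 1).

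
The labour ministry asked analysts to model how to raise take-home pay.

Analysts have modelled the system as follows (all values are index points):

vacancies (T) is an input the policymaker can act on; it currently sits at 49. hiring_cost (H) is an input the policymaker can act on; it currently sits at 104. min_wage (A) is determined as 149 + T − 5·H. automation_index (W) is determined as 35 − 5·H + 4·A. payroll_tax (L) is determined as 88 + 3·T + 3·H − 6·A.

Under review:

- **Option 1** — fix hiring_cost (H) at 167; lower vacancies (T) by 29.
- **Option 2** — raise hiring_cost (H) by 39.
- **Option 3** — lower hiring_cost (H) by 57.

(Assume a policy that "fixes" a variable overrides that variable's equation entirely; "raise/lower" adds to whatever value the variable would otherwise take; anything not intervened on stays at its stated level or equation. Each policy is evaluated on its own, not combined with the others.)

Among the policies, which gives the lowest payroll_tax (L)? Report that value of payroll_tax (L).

598

Option 1 (H := 167, T − 29):
  T = 49 − 29 = 20
  H = 167
  A = 149 + 20 − 5·167 = -666
  L = 88 + 3·20 + 3·167 − 6·(-666) = 4645
Option 2 (H + 39):
  T = 49
  H = 104 + 39 = 143
  A = 149 + 49 − 5·143 = -517
  L = 88 + 3·49 + 3·143 − 6·(-517) = 3766
Option 3 (H − 57):
  T = 49
  H = 104 − 57 = 47
  A = 149 + 49 − 5·47 = -37
  L = 88 + 3·49 + 3·47 − 6·(-37) = 598
Comparing — Option 1: L=4645, Option 2: L=3766, Option 3: L=598. Lowest is 598 (Option 3).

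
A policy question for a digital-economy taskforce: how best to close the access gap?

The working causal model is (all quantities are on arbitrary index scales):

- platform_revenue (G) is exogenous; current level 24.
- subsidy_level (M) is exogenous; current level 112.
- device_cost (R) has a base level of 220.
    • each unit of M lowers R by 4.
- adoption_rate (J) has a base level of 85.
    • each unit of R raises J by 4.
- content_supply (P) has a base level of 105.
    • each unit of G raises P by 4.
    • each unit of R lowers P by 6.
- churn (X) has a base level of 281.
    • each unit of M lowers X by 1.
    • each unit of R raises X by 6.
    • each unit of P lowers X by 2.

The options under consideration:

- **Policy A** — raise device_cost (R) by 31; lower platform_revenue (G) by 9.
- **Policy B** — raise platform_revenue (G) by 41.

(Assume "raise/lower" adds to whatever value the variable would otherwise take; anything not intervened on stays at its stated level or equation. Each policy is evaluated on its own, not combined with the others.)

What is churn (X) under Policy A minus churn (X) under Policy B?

Policy A (R + 31, G − 9):
  G = 24 − 9 = 15
  M = 112
  R = 220 − 4·112 (+31 from intervention) = -197
  P = 105 + 4·15 − 6·(-197) = 1347
  X = 281 − 112 + 6·(-197) − 2·1347 = -3707
Policy B (G + 41):
  G = 24 + 41 = 65
  M = 112
  R = 220 − 4·112 = -228
  P = 105 + 4·65 − 6·(-228) = 1733
  X = 281 − 112 + 6·(-228) − 2·1733 = -4665
X: -3707 − (-4665) = 958

958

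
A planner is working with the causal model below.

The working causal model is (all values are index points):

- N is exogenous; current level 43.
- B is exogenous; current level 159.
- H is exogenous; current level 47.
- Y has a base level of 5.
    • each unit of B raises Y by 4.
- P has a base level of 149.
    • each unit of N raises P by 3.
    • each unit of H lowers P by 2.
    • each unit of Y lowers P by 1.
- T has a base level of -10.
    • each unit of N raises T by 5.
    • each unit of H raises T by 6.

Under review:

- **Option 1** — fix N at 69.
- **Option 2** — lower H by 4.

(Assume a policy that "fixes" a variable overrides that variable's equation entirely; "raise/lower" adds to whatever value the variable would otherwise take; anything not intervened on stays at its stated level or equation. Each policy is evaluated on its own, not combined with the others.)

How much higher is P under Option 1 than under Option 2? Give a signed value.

70

Option 1 (N := 69):
  N = 69
  B = 159
  H = 47
  Y = 5 + 4·159 = 641
  P = 149 + 3·69 − 2·47 − 641 = -379
Option 2 (H − 4):
  N = 43
  B = 159
  H = 47 − 4 = 43
  Y = 5 + 4·159 = 641
  P = 149 + 3·43 − 2·43 − 641 = -449
P: -379 − (-449) = 70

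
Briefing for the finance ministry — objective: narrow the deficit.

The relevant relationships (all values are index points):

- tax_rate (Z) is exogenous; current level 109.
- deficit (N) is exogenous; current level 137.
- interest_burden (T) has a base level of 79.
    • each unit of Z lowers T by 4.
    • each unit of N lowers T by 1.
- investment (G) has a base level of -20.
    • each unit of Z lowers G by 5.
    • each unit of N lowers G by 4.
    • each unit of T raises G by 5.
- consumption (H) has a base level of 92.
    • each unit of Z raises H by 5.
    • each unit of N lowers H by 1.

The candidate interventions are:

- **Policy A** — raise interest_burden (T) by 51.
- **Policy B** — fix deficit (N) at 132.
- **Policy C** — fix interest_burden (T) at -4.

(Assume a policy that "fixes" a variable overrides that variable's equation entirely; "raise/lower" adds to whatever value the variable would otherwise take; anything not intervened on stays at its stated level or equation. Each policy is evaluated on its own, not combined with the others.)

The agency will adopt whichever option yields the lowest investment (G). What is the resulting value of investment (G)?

-3538

Policy A (T + 51):
  Z = 109
  N = 137
  T = 79 − 4·109 − 137 (+51 from intervention) = -443
  G = -20 − 5·109 − 4·137 + 5·(-443) = -3328
Policy B (N := 132):
  Z = 109
  N = 132
  T = 79 − 4·109 − 132 = -489
  G = -20 − 5·109 − 4·132 + 5·(-489) = -3538
Policy C (T := -4):
  Z = 109
  N = 137
  T = -4
  G = -20 − 5·109 − 4·137 + 5·(-4) = -1133
Comparing — Policy A: G=-3328, Policy B: G=-3538, Policy C: G=-1133. Lowest is -3538 (Policy B).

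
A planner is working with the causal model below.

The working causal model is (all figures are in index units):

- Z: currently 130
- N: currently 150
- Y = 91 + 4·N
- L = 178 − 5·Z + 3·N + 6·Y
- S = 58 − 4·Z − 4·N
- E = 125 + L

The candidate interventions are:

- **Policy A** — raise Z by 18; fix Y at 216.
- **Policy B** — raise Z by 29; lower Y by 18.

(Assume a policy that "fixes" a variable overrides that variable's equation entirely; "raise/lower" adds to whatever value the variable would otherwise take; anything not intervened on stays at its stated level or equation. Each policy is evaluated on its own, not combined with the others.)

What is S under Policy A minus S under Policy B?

44

Policy A (Z + 18, Y := 216):
  Z = 130 + 18 = 148
  N = 150
  S = 58 − 4·148 − 4·150 = -1134
Policy B (Z + 29, Y − 18):
  Z = 130 + 29 = 159
  N = 150
  S = 58 − 4·159 − 4·150 = -1178
S: -1134 − (-1178) = 44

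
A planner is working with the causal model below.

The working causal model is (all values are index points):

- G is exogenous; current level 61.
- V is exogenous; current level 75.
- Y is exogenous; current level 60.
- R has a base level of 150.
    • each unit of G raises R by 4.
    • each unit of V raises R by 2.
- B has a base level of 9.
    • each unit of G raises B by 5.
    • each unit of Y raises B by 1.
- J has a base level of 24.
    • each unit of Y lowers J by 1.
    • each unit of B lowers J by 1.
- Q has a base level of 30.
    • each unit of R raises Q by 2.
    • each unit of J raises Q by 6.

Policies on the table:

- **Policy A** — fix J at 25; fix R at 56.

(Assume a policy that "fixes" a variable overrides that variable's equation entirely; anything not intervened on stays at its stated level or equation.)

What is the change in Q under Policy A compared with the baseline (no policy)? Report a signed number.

1634

Baseline:
  G = 61
  V = 75
  Y = 60
  R = 150 + 4·61 + 2·75 = 544
  B = 9 + 5·61 + 60 = 374
  J = 24 − 60 − 374 = -410
  Q = 30 + 2·544 + 6·(-410) = -1342
Policy A (J := 25, R := 56):
  G = 61
  V = 75
  Y = 60
  R = 56
  B = 9 + 5·61 + 60 = 374
  J = 25
  Q = 30 + 2·56 + 6·25 = 292
Change in Q: 292 − (-1342) = 1634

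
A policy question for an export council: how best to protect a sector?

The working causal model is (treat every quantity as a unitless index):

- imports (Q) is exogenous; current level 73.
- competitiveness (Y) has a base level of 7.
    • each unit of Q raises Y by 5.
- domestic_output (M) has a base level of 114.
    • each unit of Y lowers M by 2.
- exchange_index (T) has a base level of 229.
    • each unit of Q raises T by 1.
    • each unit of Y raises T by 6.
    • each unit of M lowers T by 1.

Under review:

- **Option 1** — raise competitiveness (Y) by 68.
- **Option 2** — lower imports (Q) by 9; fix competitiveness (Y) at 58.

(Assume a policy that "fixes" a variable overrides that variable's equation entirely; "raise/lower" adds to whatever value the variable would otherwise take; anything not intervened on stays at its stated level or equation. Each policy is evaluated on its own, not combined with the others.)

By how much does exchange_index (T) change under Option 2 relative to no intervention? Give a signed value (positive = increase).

-2521

Baseline:
  Q = 73
  Y = 7 + 5·73 = 372
  M = 114 − 2·372 = -630
  T = 229 + 73 + 6·372 − (-630) = 3164
Option 2 (Q − 9, Y := 58):
  Q = 73 − 9 = 64
  Y = 58
  M = 114 − 2·58 = -2
  T = 229 + 64 + 6·58 − (-2) = 643
Change in T: 643 − 3164 = -2521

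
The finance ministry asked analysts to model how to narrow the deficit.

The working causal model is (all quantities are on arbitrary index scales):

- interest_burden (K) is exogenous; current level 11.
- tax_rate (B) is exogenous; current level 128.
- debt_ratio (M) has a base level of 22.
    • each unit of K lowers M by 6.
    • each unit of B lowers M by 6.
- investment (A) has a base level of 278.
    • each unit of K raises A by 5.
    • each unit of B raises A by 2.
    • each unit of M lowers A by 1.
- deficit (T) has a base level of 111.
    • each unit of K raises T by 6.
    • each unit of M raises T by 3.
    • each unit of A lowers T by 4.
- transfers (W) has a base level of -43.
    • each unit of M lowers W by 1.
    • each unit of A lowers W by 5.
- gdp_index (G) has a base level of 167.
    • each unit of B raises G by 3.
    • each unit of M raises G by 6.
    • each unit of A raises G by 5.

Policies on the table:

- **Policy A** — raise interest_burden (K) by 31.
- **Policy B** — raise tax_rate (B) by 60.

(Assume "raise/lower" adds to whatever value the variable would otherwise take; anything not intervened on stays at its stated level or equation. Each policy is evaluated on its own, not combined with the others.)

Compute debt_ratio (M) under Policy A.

Policy A (K + 31):
  K = 11 + 31 = 42
  B = 128
  M = 22 − 6·42 − 6·128 = -998

-998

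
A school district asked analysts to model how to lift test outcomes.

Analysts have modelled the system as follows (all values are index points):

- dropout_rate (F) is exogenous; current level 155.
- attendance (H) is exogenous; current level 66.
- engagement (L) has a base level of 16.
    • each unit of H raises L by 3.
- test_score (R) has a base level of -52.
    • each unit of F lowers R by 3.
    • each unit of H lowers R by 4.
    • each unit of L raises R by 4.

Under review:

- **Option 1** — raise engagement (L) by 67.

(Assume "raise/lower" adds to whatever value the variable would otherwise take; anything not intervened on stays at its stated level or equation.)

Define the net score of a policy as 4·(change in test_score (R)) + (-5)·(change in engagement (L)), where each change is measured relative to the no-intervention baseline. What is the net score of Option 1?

737

Baseline:
  F = 155
  H = 66
  L = 16 + 3·66 = 214
  R = -52 − 3·155 − 4·66 + 4·214 = 75
Option 1 (L + 67):
  F = 155
  H = 66
  L = 16 + 3·66 (+67 from intervention) = 281
  R = -52 − 3·155 − 4·66 + 4·281 = 343
ΔR = 343 − 75 = 268; ΔL = 281 − 214 = 67
Score = 4·268 + (-5)·67 = 737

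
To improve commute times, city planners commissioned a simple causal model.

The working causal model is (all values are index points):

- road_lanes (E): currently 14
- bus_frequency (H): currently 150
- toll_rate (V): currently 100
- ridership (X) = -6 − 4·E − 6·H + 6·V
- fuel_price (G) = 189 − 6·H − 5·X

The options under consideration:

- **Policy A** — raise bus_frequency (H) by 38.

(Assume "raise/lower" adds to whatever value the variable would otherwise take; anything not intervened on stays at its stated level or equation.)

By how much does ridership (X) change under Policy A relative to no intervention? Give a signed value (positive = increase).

-228

Baseline:
  E = 14
  H = 150
  V = 100
  X = -6 − 4·14 − 6·150 + 6·100 = -362
Policy A (H + 38):
  E = 14
  H = 150 + 38 = 188
  V = 100
  X = -6 − 4·14 − 6·188 + 6·100 = -590
Change in X: -590 − (-362) = -228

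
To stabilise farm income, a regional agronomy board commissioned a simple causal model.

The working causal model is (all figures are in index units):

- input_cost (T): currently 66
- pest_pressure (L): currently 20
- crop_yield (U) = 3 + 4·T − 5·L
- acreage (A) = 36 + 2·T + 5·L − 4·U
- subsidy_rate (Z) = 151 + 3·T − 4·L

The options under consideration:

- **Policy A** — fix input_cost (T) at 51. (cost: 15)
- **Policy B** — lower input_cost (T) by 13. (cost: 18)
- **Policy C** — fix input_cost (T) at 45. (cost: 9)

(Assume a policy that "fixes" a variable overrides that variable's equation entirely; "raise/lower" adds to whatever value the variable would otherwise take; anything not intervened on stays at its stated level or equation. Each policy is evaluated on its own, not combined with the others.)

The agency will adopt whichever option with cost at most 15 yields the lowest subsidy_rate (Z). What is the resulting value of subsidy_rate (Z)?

206

Policy A (T := 51):
  T = 51
  L = 20
  Z = 151 + 3·51 − 4·20 = 224
Policy C (T := 45):
  T = 45
  L = 20
  Z = 151 + 3·45 − 4·20 = 206
Comparing — Policy A: Z=224, Policy C: Z=206. Lowest is 206 (Policy C).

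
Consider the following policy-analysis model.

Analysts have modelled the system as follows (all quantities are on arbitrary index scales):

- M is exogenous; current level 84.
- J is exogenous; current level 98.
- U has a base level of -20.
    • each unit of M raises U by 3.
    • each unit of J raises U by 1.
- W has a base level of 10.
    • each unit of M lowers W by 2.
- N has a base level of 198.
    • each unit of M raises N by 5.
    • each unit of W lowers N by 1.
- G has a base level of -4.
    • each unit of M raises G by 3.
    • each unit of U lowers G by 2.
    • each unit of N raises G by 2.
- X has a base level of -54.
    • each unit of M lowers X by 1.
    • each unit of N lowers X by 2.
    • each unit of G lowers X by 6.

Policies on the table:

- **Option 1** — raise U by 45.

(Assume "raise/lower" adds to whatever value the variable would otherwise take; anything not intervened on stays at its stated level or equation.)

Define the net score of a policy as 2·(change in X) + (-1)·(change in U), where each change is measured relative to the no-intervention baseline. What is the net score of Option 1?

Baseline:
  M = 84
  J = 98
  U = -20 + 3·84 + 98 = 330
  W = 10 − 2·84 = -158
  N = 198 + 5·84 − (-158) = 776
  G = -4 + 3·84 − 2·330 + 2·776 = 1140
  X = -54 − 84 − 2·776 − 6·1140 = -8530
Option 1 (U + 45):
  M = 84
  J = 98
  U = -20 + 3·84 + 98 (+45 from intervention) = 375
  W = 10 − 2·84 = -158
  N = 198 + 5·84 − (-158) = 776
  G = -4 + 3·84 − 2·375 + 2·776 = 1050
  X = -54 − 84 − 2·776 − 6·1050 = -7990
ΔX = -7990 − (-8530) = 540; ΔU = 375 − 330 = 45
Score = 2·540 + (-1)·45 = 1035

1035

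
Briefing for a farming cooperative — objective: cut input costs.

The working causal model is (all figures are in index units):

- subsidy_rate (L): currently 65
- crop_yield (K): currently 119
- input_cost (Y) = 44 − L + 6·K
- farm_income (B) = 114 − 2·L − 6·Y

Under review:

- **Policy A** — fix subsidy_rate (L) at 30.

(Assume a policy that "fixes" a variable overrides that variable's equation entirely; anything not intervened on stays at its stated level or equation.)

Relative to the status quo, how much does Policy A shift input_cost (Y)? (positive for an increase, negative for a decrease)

Baseline:
  L = 65
  K = 119
  Y = 44 − 65 + 6·119 = 693
Policy A (L := 30):
  L = 30
  K = 119
  Y = 44 − 30 + 6·119 = 728
Change in Y: 728 − 693 = 35

35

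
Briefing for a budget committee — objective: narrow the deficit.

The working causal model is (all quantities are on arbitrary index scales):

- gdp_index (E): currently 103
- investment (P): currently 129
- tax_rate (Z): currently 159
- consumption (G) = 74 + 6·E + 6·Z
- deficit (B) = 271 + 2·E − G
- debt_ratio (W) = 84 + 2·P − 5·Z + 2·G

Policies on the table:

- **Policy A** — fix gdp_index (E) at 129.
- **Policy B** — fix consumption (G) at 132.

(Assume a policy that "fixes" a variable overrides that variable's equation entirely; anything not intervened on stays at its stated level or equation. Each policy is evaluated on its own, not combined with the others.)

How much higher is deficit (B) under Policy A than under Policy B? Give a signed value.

Policy A (E := 129):
  E = 129
  Z = 159
  G = 74 + 6·129 + 6·159 = 1802
  B = 271 + 2·129 − 1802 = -1273
Policy B (G := 132):
  E = 103
  Z = 159
  G = 132
  B = 271 + 2·103 − 132 = 345
B: -1273 − 345 = -1618

-1618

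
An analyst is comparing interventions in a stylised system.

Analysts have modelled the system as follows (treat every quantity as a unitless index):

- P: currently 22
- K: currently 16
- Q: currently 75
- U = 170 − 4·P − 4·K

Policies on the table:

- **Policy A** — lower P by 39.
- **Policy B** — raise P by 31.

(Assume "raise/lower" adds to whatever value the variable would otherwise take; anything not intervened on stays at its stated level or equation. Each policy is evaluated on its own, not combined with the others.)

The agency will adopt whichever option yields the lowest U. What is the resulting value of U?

Policy A (P − 39):
  P = 22 − 39 = -17
  K = 16
  U = 170 − 4·(-17) − 4·16 = 174
Policy B (P + 31):
  P = 22 + 31 = 53
  K = 16
  U = 170 − 4·53 − 4·16 = -106
Comparing — Policy A: U=174, Policy B: U=-106. Lowest is -106 (Policy B).

-106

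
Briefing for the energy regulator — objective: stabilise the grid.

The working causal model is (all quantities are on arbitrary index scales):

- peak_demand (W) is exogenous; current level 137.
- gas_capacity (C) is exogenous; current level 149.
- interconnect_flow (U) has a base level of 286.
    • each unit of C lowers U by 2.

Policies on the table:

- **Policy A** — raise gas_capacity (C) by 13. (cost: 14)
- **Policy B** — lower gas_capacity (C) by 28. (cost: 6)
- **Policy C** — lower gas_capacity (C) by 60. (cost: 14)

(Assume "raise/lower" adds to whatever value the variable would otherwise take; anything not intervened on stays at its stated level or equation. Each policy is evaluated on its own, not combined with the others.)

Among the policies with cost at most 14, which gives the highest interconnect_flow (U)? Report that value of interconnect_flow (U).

108

Policy A (C + 13):
  C = 149 + 13 = 162
  U = 286 − 2·162 = -38
Policy B (C − 28):
  C = 149 − 28 = 121
  U = 286 − 2·121 = 44
Policy C (C − 60):
  C = 149 − 60 = 89
  U = 286 − 2·89 = 108
Comparing — Policy A: U=-38, Policy B: U=44, Policy C: U=108. Highest is 108 (Policy C).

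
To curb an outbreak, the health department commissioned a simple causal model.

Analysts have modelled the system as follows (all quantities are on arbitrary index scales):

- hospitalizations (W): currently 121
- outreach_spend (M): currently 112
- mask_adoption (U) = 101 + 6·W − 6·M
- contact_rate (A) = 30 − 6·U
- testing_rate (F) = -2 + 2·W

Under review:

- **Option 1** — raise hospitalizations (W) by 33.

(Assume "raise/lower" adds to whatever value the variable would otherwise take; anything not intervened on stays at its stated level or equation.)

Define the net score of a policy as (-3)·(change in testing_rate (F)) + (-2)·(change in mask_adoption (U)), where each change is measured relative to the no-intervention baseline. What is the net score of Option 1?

Baseline:
  W = 121
  M = 112
  U = 101 + 6·121 − 6·112 = 155
  F = -2 + 2·121 = 240
Option 1 (W + 33):
  W = 121 + 33 = 154
  M = 112
  U = 101 + 6·154 − 6·112 = 353
  F = -2 + 2·154 = 306
ΔF = 306 − 240 = 66; ΔU = 353 − 155 = 198
Score = (-3)·66 + (-2)·198 = -594

-594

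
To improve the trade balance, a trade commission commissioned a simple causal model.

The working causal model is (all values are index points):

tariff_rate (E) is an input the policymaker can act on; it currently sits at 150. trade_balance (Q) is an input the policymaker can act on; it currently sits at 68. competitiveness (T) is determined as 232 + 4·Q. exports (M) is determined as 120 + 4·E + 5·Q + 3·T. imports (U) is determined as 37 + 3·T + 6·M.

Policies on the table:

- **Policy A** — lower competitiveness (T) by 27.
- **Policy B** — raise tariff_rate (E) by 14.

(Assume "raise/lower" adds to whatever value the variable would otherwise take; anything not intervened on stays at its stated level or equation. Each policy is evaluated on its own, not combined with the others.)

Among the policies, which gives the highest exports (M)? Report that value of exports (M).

2628

Policy A (T − 27):
  E = 150
  Q = 68
  T = 232 + 4·68 (−27 from intervention) = 477
  M = 120 + 4·150 + 5·68 + 3·477 = 2491
Policy B (E + 14):
  E = 150 + 14 = 164
  Q = 68
  T = 232 + 4·68 = 504
  M = 120 + 4·164 + 5·68 + 3·504 = 2628
Comparing — Policy A: M=2491, Policy B: M=2628. Highest is 2628 (Policy B).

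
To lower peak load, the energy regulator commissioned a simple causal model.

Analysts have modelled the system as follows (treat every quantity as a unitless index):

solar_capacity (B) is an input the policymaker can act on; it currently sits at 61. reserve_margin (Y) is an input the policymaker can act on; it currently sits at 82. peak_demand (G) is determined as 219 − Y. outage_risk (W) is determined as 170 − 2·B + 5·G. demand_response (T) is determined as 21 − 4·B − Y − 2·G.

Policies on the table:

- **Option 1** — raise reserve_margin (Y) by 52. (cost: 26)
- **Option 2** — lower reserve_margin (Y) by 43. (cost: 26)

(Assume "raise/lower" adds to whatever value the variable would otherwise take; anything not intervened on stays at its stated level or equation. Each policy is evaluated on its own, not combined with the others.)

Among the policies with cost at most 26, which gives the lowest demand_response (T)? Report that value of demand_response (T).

Option 1 (Y + 52):
  B = 61
  Y = 82 + 52 = 134
  G = 219 − 134 = 85
  T = 21 − 4·61 − 134 − 2·85 = -527
Option 2 (Y − 43):
  B = 61
  Y = 82 − 43 = 39
  G = 219 − 39 = 180
  T = 21 − 4·61 − 39 − 2·180 = -622
Comparing — Option 1: T=-527, Option 2: T=-622. Lowest is -622 (Option 2).

-622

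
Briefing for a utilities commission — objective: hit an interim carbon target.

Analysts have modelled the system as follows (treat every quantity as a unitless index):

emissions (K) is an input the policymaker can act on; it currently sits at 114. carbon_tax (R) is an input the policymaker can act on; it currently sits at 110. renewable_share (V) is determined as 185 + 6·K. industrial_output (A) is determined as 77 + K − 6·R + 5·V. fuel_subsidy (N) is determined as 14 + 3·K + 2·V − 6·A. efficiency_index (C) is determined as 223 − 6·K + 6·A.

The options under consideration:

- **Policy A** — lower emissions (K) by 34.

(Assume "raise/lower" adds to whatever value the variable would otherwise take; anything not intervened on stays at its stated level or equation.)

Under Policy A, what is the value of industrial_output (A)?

Policy A (K − 34):
  K = 114 − 34 = 80
  R = 110
  V = 185 + 6·80 = 665
  A = 77 + 80 − 6·110 + 5·665 = 2822

2822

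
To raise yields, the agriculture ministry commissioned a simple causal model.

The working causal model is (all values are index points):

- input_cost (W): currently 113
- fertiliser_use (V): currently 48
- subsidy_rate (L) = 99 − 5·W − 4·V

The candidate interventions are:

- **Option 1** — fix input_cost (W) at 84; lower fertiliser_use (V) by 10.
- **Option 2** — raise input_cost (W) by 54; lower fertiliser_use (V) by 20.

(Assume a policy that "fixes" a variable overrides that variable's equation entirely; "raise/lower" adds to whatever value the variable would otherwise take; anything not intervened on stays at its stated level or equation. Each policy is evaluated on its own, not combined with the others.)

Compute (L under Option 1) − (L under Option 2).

Option 1 (W := 84, V − 10):
  W = 84
  V = 48 − 10 = 38
  L = 99 − 5·84 − 4·38 = -473
Option 2 (W + 54, V − 20):
  W = 113 + 54 = 167
  V = 48 − 20 = 28
  L = 99 − 5·167 − 4·28 = -848
L: -473 − (-848) = 375

375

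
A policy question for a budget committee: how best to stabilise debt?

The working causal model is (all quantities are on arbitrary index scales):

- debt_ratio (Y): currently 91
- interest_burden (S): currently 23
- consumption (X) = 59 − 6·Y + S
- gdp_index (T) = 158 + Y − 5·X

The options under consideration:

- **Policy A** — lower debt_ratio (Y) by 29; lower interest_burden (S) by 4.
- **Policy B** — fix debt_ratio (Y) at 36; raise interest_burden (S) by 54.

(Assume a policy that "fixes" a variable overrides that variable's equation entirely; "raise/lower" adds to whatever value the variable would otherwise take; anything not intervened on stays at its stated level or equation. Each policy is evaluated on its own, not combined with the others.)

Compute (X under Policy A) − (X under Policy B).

Policy A (Y − 29, S − 4):
  Y = 91 − 29 = 62
  S = 23 − 4 = 19
  X = 59 − 6·62 + 19 = -294
Policy B (Y := 36, S + 54):
  Y = 36
  S = 23 + 54 = 77
  X = 59 − 6·36 + 77 = -80
X: -294 − (-80) = -214

-214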